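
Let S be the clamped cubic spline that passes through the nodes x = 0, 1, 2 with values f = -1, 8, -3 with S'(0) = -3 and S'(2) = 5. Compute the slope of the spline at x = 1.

-2

Let m_i = S''(x_i). Step sizes h_i = 1, 1; slopes of the chords Δ_i = (y_(i+1) - y_i)/h_i = 9, -11.
  1·m_0 + 4·m_1 + 1·m_2 = 6(Δ_1 - Δ_0) = -120
Clamped end conditions give two more equations: 2h_0·m_0 + h_0·m_1 = 6(Δ_0 - S'(0)) = 72 and h_1·m_1 + 2h_1·m_2 = 6(S'(2) - Δ_1) = 96.
Hence m_0 = 70, m_1 = -68, m_2 = 82.
On [1, 2], S'(x) = b_1 + 2c_1·(x - 1) + 3d_1·(x - 1)² with b_1 = Δ_1 - h_1(2m_1 + m_2)/6 = -2, c_1 = m_1/2 = -34, d_1 = (m_2 - m_1)/(6h_1) = 25. So S'(1) = -2.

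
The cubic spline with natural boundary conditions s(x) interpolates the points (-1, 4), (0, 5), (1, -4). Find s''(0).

With σ_i denoting the second derivative at x_i, h_i = 1, 1, and Δ_i = (y_(i+1) − y_i)/h_i = 1, -9:
  1·σ_0 + 4·σ_1 + 1·σ_2 = 6(Δ_1 - Δ_0) = -60
Natural end conditions: σ_0 = σ_2 = 0.
Forward elimination and back-substitution give σ_0 = 0, σ_1 = -15, σ_2 = 0.

-15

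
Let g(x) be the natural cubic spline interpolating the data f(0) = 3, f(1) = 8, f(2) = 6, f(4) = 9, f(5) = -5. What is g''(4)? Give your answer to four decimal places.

-19.5984

With M_i denoting the second derivative at x_i, h_i = 1, 1, 2, 1, and Δ_i = (y_(i+1) − y_i)/h_i = 5, -2, 3/2, -14:
  1·M_0 + 4·M_1 + 1·M_2 = 6(Δ_1 - Δ_0) = -42
  1·M_1 + 6·M_2 + 2·M_3 = 6(Δ_2 - Δ_1) = 21
  2·M_2 + 6·M_3 + 1·M_4 = 6(Δ_3 - Δ_2) = -93
Natural end conditions: M_0 = M_4 = 0.
Hence M_0 = 0, M_1 = -828/61, M_2 = 750/61, M_3 = -2391/122, M_4 = 0.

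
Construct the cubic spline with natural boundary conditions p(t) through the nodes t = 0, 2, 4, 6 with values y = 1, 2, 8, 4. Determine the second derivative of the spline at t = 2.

Write M_i for p''(x_i). With h_i = 2, 2, 2 and divided differences Δ_i = 1/2, 3, -2, the continuity of p' gives the tridiagonal system
  2·M_0 + 8·M_1 + 2·M_2 = 6(Δ_1 - Δ_0) = 15
  2·M_1 + 8·M_2 + 2·M_3 = 6(Δ_2 - Δ_1) = -30
Natural end conditions: M_0 = M_3 = 0.
Solving the tridiagonal system: M_0 = 0, M_1 = 3, M_2 = -9/2, M_3 = 0.

3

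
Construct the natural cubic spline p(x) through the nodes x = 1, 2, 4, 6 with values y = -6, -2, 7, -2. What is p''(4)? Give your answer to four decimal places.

With m_i denoting the second derivative at x_i, h_i = 1, 2, 2, and Δ_i = (y_(i+1) − y_i)/h_i = 4, 9/2, -9/2:
  1·m_0 + 6·m_1 + 2·m_2 = 6(Δ_1 - Δ_0) = 3
  2·m_1 + 8·m_2 + 2·m_3 = 6(Δ_2 - Δ_1) = -54
Natural end conditions: m_0 = m_3 = 0.
Solving: m_0 = 0, m_1 = 3, m_2 = -15/2, m_3 = 0.

-7.5000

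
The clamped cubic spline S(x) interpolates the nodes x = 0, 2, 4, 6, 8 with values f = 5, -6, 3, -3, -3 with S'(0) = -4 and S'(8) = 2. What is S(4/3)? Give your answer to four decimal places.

Put M_i = S'' at the i-th knot. Here h = (2, 2, 2, 2) and Δ = (-11/2, 9/2, -3, 0), so the interior equations h_(i-1)·M_(i-1) + 2(h_(i-1)+h_i)·M_i + h_i·M_(i+1) = 6(Δ_i − Δ_(i-1)) read
  2·M_0 + 8·M_1 + 2·M_2 = 6(Δ_1 - Δ_0) = 60
  2·M_1 + 8·M_2 + 2·M_3 = 6(Δ_2 - Δ_1) = -45
  2·M_2 + 8·M_3 + 2·M_4 = 6(Δ_3 - Δ_2) = 18
Clamped end conditions give two more equations: 2h_0·M_0 + h_0·M_1 = 6(Δ_0 - S'(0)) = -9 and h_3·M_3 + 2h_3·M_4 = 6(S'(8) - Δ_3) = 12.
Solving: M_0 = -33/4, M_1 = 12, M_2 = -39/4, M_3 = 9/2, M_4 = 3/4.
On [0, 2], S(x) = 5 - 4·x - 33/8·x² + 27/16·x³.
With x = 4/3: S(4/3) = -11/3.

-3.6667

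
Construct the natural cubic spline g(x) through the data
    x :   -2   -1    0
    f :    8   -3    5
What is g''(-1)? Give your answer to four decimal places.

28.5000

Put M_i = g'' at the i-th knot. Here h = (1, 1) and Δ = (-11, 8), so the interior equations h_(i-1)·M_(i-1) + 2(h_(i-1)+h_i)·M_i + h_i·M_(i+1) = 6(Δ_i − Δ_(i-1)) read
  1·M_0 + 4·M_1 + 1·M_2 = 6(Δ_1 - Δ_0) = 114
Natural end conditions: M_0 = M_2 = 0.
Solving the tridiagonal system: M_0 = 0, M_1 = 57/2, M_2 = 0.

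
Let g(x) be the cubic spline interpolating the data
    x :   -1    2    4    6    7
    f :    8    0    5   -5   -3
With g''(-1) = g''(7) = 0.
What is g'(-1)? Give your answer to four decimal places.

With M_i denoting the second derivative at x_i, h_i = 3, 2, 2, 1, and Δ_i = (y_(i+1) − y_i)/h_i = -8/3, 5/2, -5, 2:
  3·M_0 + 10·M_1 + 2·M_2 = 6(Δ_1 - Δ_0) = 31
  2·M_1 + 8·M_2 + 2·M_3 = 6(Δ_2 - Δ_1) = -45
  2·M_2 + 6·M_3 + 1·M_4 = 6(Δ_3 - Δ_2) = 42
Natural end conditions: M_0 = M_4 = 0.
Solving: M_0 = 0, M_1 = 259/52, M_2 = -489/52, M_3 = 527/52, M_4 = 0.
On [-1, 2], g'(x) = b_0 + 2c_0·(x + 1) + 3d_0·(x + 1)² with b_0 = Δ_0 - h_0(2M_0 + M_1)/6 = -1609/312, c_0 = M_0/2 = 0, d_0 = (M_1 - M_0)/(6h_0) = 259/936. So g'(-1) = -1609/312.

-5.1571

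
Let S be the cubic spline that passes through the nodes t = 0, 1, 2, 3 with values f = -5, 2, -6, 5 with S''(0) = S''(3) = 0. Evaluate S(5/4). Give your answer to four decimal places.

With m_i denoting the second derivative at x_i, h_i = 1, 1, 1, and Δ_i = (y_(i+1) − y_i)/h_i = 7, -8, 11:
  1·m_0 + 4·m_1 + 1·m_2 = 6(Δ_1 - Δ_0) = -90
  1·m_1 + 4·m_2 + 1·m_3 = 6(Δ_2 - Δ_1) = 114
Natural end conditions: m_0 = m_3 = 0.
Hence m_0 = 0, m_1 = -158/5, m_2 = 182/5, m_3 = 0.
On [1, 2], S(t) = 2 - 53/15·(t - 1) - 79/5·(t - 1)² + 34/3·(t - 1)³.
With (t - 1) = 1/4: S(5/4) = 49/160.

0.3063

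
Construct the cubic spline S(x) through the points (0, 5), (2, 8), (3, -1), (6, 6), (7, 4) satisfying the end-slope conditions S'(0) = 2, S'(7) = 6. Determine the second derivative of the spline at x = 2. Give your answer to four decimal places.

With σ_i denoting the second derivative at x_i, h_i = 2, 1, 3, 1, and Δ_i = (y_(i+1) − y_i)/h_i = 3/2, -9, 7/3, -2:
  2·σ_0 + 6·σ_1 + 1·σ_2 = 6(Δ_1 - Δ_0) = -63
  1·σ_1 + 8·σ_2 + 3·σ_3 = 6(Δ_2 - Δ_1) = 68
  3·σ_2 + 8·σ_3 + 1·σ_4 = 6(Δ_3 - Δ_2) = -26
Clamped end conditions give two more equations: 2h_0·σ_0 + h_0·σ_1 = 6(Δ_0 - S'(0)) = -3 and h_3·σ_3 + 2h_3·σ_4 = 6(S'(7) - Δ_3) = 48.
Solving: σ_0 = 4567/660, σ_1 = -2531/165, σ_2 = 1003/66, σ_3 = -701/55, σ_4 = 3341/110.

-15.3394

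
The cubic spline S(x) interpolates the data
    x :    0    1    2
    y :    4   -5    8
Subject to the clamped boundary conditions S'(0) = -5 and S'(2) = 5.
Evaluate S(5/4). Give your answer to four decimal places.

With M_i denoting the second derivative at x_i, h_i = 1, 1, and Δ_i = (y_(i+1) − y_i)/h_i = -9, 13:
  1·M_0 + 4·M_1 + 1·M_2 = 6(Δ_1 - Δ_0) = 132
Clamped end conditions give two more equations: 2h_0·M_0 + h_0·M_1 = 6(Δ_0 - S'(0)) = -24 and h_1·M_1 + 2h_1·M_2 = 6(S'(2) - Δ_1) = -48.
Solving: M_0 = -40, M_1 = 56, M_2 = -52.
On [1, 2], S(x) = -5 + 3·(x - 1) + 28·(x - 1)² - 18·(x - 1)³.
With (x - 1) = 1/4: S(5/4) = -89/32.

-2.7813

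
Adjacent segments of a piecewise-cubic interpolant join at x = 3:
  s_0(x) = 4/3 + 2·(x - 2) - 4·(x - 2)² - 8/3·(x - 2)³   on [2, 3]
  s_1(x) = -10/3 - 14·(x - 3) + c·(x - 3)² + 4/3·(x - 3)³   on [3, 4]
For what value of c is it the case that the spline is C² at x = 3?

-12

s_0''(x) = -8 - 16·(x - 2), so s_0''(3) = -24. On the right, s_1''(3) = 2c, so c = -12.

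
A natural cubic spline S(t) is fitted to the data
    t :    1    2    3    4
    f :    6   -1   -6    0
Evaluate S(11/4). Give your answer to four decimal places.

Let σ_i = S''(x_i). Step sizes h_i = 1, 1, 1; slopes of the chords Δ_i = (y_(i+1) - y_i)/h_i = -7, -5, 6.
  1·σ_0 + 4·σ_1 + 1·σ_2 = 6(Δ_1 - Δ_0) = 12
  1·σ_1 + 4·σ_2 + 1·σ_3 = 6(Δ_2 - Δ_1) = 66
Natural end conditions: σ_0 = σ_3 = 0.
Forward elimination and back-substitution give σ_0 = 0, σ_1 = -6/5, σ_2 = 84/5, σ_3 = 0.
On [2, 3], S(t) = -1 - 37/5·(t - 2) - 3/5·(t - 2)² + 3·(t - 2)³.
With (t - 2) = 3/4: S(11/4) = -1799/320.

-5.6219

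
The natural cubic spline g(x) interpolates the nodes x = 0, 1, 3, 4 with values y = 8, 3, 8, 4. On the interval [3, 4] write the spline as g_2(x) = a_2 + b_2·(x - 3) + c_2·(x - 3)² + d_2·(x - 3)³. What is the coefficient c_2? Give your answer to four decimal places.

Write m_i for g''(x_i). With h_i = 1, 2, 1 and divided differences Δ_i = -5, 5/2, -4, the continuity of g' gives the tridiagonal system
  1·m_0 + 6·m_1 + 2·m_2 = 6(Δ_1 - Δ_0) = 45
  2·m_1 + 6·m_2 + 1·m_3 = 6(Δ_2 - Δ_1) = -39
Natural end conditions: m_0 = m_3 = 0.
Hence m_0 = 0, m_1 = 87/8, m_2 = -81/8, m_3 = 0.
On [3, 4], with g_2(x) = a_2 + b_2·(x - 3) + c_2·(x - 3)² + d_2·(x - 3)³: c_2 = m_2/2 = -81/16, d_2 = (m_3 - m_2)/(6h_2) = 27/16, b_2 = Δ_2 - h_2(2m_2 + m_3)/6 = -5/8.

-5.0625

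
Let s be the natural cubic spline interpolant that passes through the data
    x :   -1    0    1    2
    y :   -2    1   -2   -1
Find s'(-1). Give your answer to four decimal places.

4.8667

Write M_i for s''(x_i). With h_i = 1, 1, 1 and divided differences Δ_i = 3, -3, 1, the continuity of s' gives the tridiagonal system
  1·M_0 + 4·M_1 + 1·M_2 = 6(Δ_1 - Δ_0) = -36
  1·M_1 + 4·M_2 + 1·M_3 = 6(Δ_2 - Δ_1) = 24
Natural end conditions: M_0 = M_3 = 0.
Forward elimination and back-substitution give M_0 = 0, M_1 = -56/5, M_2 = 44/5, M_3 = 0.
On [-1, 0], s'(x) = b_0 + 2c_0·(x + 1) + 3d_0·(x + 1)² with b_0 = Δ_0 - h_0(2M_0 + M_1)/6 = 73/15, c_0 = M_0/2 = 0, d_0 = (M_1 - M_0)/(6h_0) = -28/15. So s'(-1) = 73/15.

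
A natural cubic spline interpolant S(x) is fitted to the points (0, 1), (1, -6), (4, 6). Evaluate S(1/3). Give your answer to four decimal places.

-1.7407

Put M_i = S'' at the i-th knot. Here h = (1, 3) and Δ = (-7, 4), so the interior equations h_(i-1)·M_(i-1) + 2(h_(i-1)+h_i)·M_i + h_i·M_(i+1) = 6(Δ_i − Δ_(i-1)) read
  1·M_0 + 8·M_1 + 3·M_2 = 6(Δ_1 - Δ_0) = 66
Natural end conditions: M_0 = M_2 = 0.
Solving: M_0 = 0, M_1 = 33/4, M_2 = 0.
On [0, 1], S(x) = 1 - 67/8·x + 0·x² + 11/8·x³.
With x = 1/3: S(1/3) = -47/27.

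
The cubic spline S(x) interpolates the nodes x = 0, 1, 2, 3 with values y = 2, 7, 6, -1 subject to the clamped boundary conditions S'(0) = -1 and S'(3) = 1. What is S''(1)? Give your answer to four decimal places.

-11.4667

With σ_i denoting the second derivative at x_i, h_i = 1, 1, 1, and Δ_i = (y_(i+1) − y_i)/h_i = 5, -1, -7:
  1·σ_0 + 4·σ_1 + 1·σ_2 = 6(Δ_1 - Δ_0) = -36
  1·σ_1 + 4·σ_2 + 1·σ_3 = 6(Δ_2 - Δ_1) = -36
Clamped end conditions give two more equations: 2h_0·σ_0 + h_0·σ_1 = 6(Δ_0 - S'(0)) = 36 and h_2·σ_2 + 2h_2·σ_3 = 6(S'(3) - Δ_2) = 48.
Solving the tridiagonal system: σ_0 = 356/15, σ_1 = -172/15, σ_2 = -208/15, σ_3 = 464/15.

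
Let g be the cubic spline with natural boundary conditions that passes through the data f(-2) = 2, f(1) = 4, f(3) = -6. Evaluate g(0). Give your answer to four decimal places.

5.2222

With M_i denoting the second derivative at x_i, h_i = 3, 2, and Δ_i = (y_(i+1) − y_i)/h_i = 2/3, -5:
  3·M_0 + 10·M_1 + 2·M_2 = 6(Δ_1 - Δ_0) = -34
Natural end conditions: M_0 = M_2 = 0.
Hence M_0 = 0, M_1 = -17/5, M_2 = 0.
On [-2, 1], g(x) = 2 + 71/30·(x + 2) + 0·(x + 2)² - 17/90·(x + 2)³.
With (x + 2) = 2: g(0) = 47/9.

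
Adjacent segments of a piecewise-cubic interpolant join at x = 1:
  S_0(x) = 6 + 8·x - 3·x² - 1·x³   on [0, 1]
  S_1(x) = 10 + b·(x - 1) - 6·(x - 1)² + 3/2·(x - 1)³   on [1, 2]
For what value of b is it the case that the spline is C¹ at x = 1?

S_0'(x) = 8 - 6·x - 3·x², so S_0'(1) = -1. On the right, S_1'(1) = b, so b = -1.

-1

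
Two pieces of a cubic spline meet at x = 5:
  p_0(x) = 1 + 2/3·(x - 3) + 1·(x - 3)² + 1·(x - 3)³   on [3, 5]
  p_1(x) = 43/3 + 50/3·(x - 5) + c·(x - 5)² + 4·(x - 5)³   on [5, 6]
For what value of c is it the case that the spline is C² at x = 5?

p_0''(x) = 2 + 6·(x - 3), so p_0''(5) = 14. On the right, p_1''(5) = 2c, so c = 7.

7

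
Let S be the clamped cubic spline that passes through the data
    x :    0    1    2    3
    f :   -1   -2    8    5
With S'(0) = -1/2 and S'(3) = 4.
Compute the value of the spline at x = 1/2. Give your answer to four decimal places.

-2.3375

Put m_i = S'' at the i-th knot. Here h = (1, 1, 1) and Δ = (-1, 10, -3), so the interior equations h_(i-1)·m_(i-1) + 2(h_(i-1)+h_i)·m_i + h_i·m_(i+1) = 6(Δ_i − Δ_(i-1)) read
  1·m_0 + 4·m_1 + 1·m_2 = 6(Δ_1 - Δ_0) = 66
  1·m_1 + 4·m_2 + 1·m_3 = 6(Δ_2 - Δ_1) = -78
Clamped end conditions give two more equations: 2h_0·m_0 + h_0·m_1 = 6(Δ_0 - S'(0)) = -3 and h_2·m_2 + 2h_2·m_3 = 6(S'(3) - Δ_2) = 42.
Forward elimination and back-substitution give m_0 = -82/5, m_1 = 149/5, m_2 = -184/5, m_3 = 197/5.
On [0, 1], S(x) = -1 - 1/2·x - 41/5·x² + 77/10·x³.
With x = 1/2: S(1/2) = -187/80.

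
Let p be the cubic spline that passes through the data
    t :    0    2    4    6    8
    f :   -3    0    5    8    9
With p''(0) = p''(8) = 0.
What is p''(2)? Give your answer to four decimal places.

0.9643

Let M_i = p''(x_i). Step sizes h_i = 2, 2, 2, 2; slopes of the chords Δ_i = (y_(i+1) - y_i)/h_i = 3/2, 5/2, 3/2, 1/2.
  2·M_0 + 8·M_1 + 2·M_2 = 6(Δ_1 - Δ_0) = 6
  2·M_1 + 8·M_2 + 2·M_3 = 6(Δ_2 - Δ_1) = -6
  2·M_2 + 8·M_3 + 2·M_4 = 6(Δ_3 - Δ_2) = -6
Natural end conditions: M_0 = M_4 = 0.
Solving the tridiagonal system: M_0 = 0, M_1 = 27/28, M_2 = -6/7, M_3 = -15/28, M_4 = 0.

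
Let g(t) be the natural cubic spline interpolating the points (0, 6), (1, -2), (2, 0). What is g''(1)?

With σ_i denoting the second derivative at x_i, h_i = 1, 1, and Δ_i = (y_(i+1) − y_i)/h_i = -8, 2:
  1·σ_0 + 4·σ_1 + 1·σ_2 = 6(Δ_1 - Δ_0) = 60
Natural end conditions: σ_0 = σ_2 = 0.
Forward elimination and back-substitution give σ_0 = 0, σ_1 = 15, σ_2 = 0.

15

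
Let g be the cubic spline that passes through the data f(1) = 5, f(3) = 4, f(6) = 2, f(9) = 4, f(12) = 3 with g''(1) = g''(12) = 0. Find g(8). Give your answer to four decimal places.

Let m_i = g''(x_i). Step sizes h_i = 2, 3, 3, 3; slopes of the chords Δ_i = (y_(i+1) - y_i)/h_i = -1/2, -2/3, 2/3, -1/3.
  2·m_0 + 10·m_1 + 3·m_2 = 6(Δ_1 - Δ_0) = -1
  3·m_1 + 12·m_2 + 3·m_3 = 6(Δ_2 - Δ_1) = 8
  3·m_2 + 12·m_3 + 3·m_4 = 6(Δ_3 - Δ_2) = -6
Natural end conditions: m_0 = m_4 = 0.
Hence m_0 = 0, m_1 = -53/138, m_2 = 196/207, m_3 = -305/414, m_4 = 0.
On [6, 9], g(t) = 2 + 73/828·(t - 6) + 98/207·(t - 6)² - 697/7452·(t - 6)³.
With (t - 6) = 2: g(8) = 12377/3726.

3.3218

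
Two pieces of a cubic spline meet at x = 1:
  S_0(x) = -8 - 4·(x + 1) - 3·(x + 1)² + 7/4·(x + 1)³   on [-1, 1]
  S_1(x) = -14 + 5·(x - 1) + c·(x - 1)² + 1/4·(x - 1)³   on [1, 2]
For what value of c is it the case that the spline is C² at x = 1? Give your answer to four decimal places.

7.5000

S_0''(x) = -6 + 21/2·(x + 1), so S_0''(1) = 15. On the right, S_1''(1) = 2c, so c = 15/2.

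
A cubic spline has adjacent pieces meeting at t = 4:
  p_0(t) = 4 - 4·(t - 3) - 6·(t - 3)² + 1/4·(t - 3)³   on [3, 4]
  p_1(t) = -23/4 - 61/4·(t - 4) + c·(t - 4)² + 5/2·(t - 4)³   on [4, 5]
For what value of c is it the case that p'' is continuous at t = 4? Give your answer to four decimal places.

p_0''(t) = -12 + 3/2·(t - 3), so p_0''(4) = -21/2. On the right, p_1''(4) = 2c, so c = -21/4.

-5.2500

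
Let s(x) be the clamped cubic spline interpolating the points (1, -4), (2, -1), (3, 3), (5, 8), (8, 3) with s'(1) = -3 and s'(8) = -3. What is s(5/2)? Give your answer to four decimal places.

Put M_i = s'' at the i-th knot. Here h = (1, 1, 2, 3) and Δ = (3, 4, 5/2, -5/3), so the interior equations h_(i-1)·M_(i-1) + 2(h_(i-1)+h_i)·M_i + h_i·M_(i+1) = 6(Δ_i − Δ_(i-1)) read
  1·M_0 + 4·M_1 + 1·M_2 = 6(Δ_1 - Δ_0) = 6
  1·M_1 + 6·M_2 + 2·M_3 = 6(Δ_2 - Δ_1) = -9
  2·M_2 + 10·M_3 + 3·M_4 = 6(Δ_3 - Δ_2) = -25
Clamped end conditions give two more equations: 2h_0·M_0 + h_0·M_1 = 6(Δ_0 - s'(1)) = 36 and h_3·M_3 + 2h_3·M_4 = 6(s'(8) - Δ_3) = -8.
Solving: M_0 = 4097/208, M_1 = -353/104, M_2 = -25/208, M_3 = -127/52, M_4 = -35/312.
On [2, 3], s(x) = -1 + 2143/416·(x - 2) - 353/208·(x - 2)² + 227/416·(x - 2)³.
With (x - 2) = 1/2: s(5/2) = 4059/3328.

1.2197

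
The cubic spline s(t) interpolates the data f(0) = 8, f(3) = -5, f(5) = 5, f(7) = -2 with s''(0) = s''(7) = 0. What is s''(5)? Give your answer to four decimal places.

With M_i denoting the second derivative at x_i, h_i = 3, 2, 2, and Δ_i = (y_(i+1) − y_i)/h_i = -13/3, 5, -7/2:
  3·M_0 + 10·M_1 + 2·M_2 = 6(Δ_1 - Δ_0) = 56
  2·M_1 + 8·M_2 + 2·M_3 = 6(Δ_2 - Δ_1) = -51
Natural end conditions: M_0 = M_3 = 0.
Forward elimination and back-substitution give M_0 = 0, M_1 = 275/38, M_2 = -311/38, M_3 = 0.

-8.1842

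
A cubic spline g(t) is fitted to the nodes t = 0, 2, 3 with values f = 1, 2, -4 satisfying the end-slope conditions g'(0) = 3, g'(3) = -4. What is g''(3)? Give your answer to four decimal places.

10.1667

Put M_i = g'' at the i-th knot. Here h = (2, 1) and Δ = (1/2, -6), so the interior equations h_(i-1)·M_(i-1) + 2(h_(i-1)+h_i)·M_i + h_i·M_(i+1) = 6(Δ_i − Δ_(i-1)) read
  2·M_0 + 6·M_1 + 1·M_2 = 6(Δ_1 - Δ_0) = -39
Clamped end conditions give two more equations: 2h_0·M_0 + h_0·M_1 = 6(Δ_0 - g'(0)) = -15 and h_1·M_1 + 2h_1·M_2 = 6(g'(3) - Δ_1) = 12.
Solving the tridiagonal system: M_0 = 5/12, M_1 = -25/3, M_2 = 61/6.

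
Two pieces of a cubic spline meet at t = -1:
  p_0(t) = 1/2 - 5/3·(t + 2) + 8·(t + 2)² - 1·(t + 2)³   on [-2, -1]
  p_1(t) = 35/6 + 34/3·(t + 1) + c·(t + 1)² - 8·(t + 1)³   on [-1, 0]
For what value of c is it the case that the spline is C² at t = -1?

p_0''(t) = 16 - 6·(t + 2), so p_0''(-1) = 10. On the right, p_1''(-1) = 2c, so c = 5.

5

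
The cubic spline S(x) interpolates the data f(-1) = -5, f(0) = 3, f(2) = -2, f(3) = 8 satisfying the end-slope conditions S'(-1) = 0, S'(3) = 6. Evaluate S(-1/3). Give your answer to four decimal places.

With m_i denoting the second derivative at x_i, h_i = 1, 2, 1, and Δ_i = (y_(i+1) − y_i)/h_i = 8, -5/2, 10:
  1·m_0 + 6·m_1 + 2·m_2 = 6(Δ_1 - Δ_0) = -63
  2·m_1 + 6·m_2 + 1·m_3 = 6(Δ_2 - Δ_1) = 75
Clamped end conditions give two more equations: 2h_0·m_0 + h_0·m_1 = 6(Δ_0 - S'(-1)) = 48 and h_2·m_2 + 2h_2·m_3 = 6(S'(3) - Δ_2) = -24.
Solving the tridiagonal system: m_0 = 255/7, m_1 = -174/7, m_2 = 174/7, m_3 = -171/7.
On [-1, 0], S(x) = -5 + 0·(x + 1) + 255/14·(x + 1)² - 143/14·(x + 1)³.
With (x + 1) = 2/3: S(-1/3) = 13/189.

0.0688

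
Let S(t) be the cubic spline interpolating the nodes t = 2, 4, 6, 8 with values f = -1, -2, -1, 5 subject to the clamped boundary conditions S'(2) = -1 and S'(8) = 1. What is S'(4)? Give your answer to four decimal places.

With m_i denoting the second derivative at x_i, h_i = 2, 2, 2, and Δ_i = (y_(i+1) − y_i)/h_i = -1/2, 1/2, 3:
  2·m_0 + 8·m_1 + 2·m_2 = 6(Δ_1 - Δ_0) = 6
  2·m_1 + 8·m_2 + 2·m_3 = 6(Δ_2 - Δ_1) = 15
Clamped end conditions give two more equations: 2h_0·m_0 + h_0·m_1 = 6(Δ_0 - S'(2)) = 3 and h_2·m_2 + 2h_2·m_3 = 6(S'(8) - Δ_2) = -12.
Solving: m_0 = 13/15, m_1 = -7/30, m_2 = 46/15, m_3 = -68/15.
On [4, 6], S'(t) = b_1 + 2c_1·(t - 4) + 3d_1·(t - 4)² with b_1 = Δ_1 - h_1(2m_1 + m_2)/6 = -11/30, c_1 = m_1/2 = -7/60, d_1 = (m_2 - m_1)/(6h_1) = 11/40. So S'(4) = -11/30.

-0.3667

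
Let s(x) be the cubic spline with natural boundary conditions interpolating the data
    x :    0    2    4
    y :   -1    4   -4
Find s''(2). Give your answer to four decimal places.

-4.8750

Put M_i = s'' at the i-th knot. Here h = (2, 2) and Δ = (5/2, -4), so the interior equations h_(i-1)·M_(i-1) + 2(h_(i-1)+h_i)·M_i + h_i·M_(i+1) = 6(Δ_i − Δ_(i-1)) read
  2·M_0 + 8·M_1 + 2·M_2 = 6(Δ_1 - Δ_0) = -39
Natural end conditions: M_0 = M_2 = 0.
Hence M_0 = 0, M_1 = -39/8, M_2 = 0.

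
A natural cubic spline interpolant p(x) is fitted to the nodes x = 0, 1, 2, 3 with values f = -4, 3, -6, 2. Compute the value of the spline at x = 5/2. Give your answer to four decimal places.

Write M_i for p''(x_i). With h_i = 1, 1, 1 and divided differences Δ_i = 7, -9, 8, the continuity of p' gives the tridiagonal system
  1·M_0 + 4·M_1 + 1·M_2 = 6(Δ_1 - Δ_0) = -96
  1·M_1 + 4·M_2 + 1·M_3 = 6(Δ_2 - Δ_1) = 102
Natural end conditions: M_0 = M_3 = 0.
Forward elimination and back-substitution give M_0 = 0, M_1 = -162/5, M_2 = 168/5, M_3 = 0.
On [2, 3], p(x) = -6 - 16/5·(x - 2) + 84/5·(x - 2)² - 28/5·(x - 2)³.
With (x - 2) = 1/2: p(5/2) = -41/10.

-4.1000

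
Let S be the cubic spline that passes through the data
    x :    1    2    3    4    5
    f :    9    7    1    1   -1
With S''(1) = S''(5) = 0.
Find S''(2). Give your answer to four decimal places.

Put m_i = S'' at the i-th knot. Here h = (1, 1, 1, 1) and Δ = (-2, -6, 0, -2), so the interior equations h_(i-1)·m_(i-1) + 2(h_(i-1)+h_i)·m_i + h_i·m_(i+1) = 6(Δ_i − Δ_(i-1)) read
  1·m_0 + 4·m_1 + 1·m_2 = 6(Δ_1 - Δ_0) = -24
  1·m_1 + 4·m_2 + 1·m_3 = 6(Δ_2 - Δ_1) = 36
  1·m_2 + 4·m_3 + 1·m_4 = 6(Δ_3 - Δ_2) = -12
Natural end conditions: m_0 = m_4 = 0.
Hence m_0 = 0, m_1 = -129/14, m_2 = 90/7, m_3 = -87/14, m_4 = 0.

-9.2143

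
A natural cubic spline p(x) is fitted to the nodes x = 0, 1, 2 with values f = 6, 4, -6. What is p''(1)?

-12

With M_i denoting the second derivative at x_i, h_i = 1, 1, and Δ_i = (y_(i+1) − y_i)/h_i = -2, -10:
  1·M_0 + 4·M_1 + 1·M_2 = 6(Δ_1 - Δ_0) = -48
Natural end conditions: M_0 = M_2 = 0.
Forward elimination and back-substitution give M_0 = 0, M_1 = -12, M_2 = 0.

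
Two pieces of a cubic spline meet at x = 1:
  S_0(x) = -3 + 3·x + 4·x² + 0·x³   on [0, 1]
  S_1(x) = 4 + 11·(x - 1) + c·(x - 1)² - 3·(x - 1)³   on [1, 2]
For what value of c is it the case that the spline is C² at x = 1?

S_0''(x) = 8 + 0·x, so S_0''(1) = 8. On the right, S_1''(1) = 2c, so c = 4.

4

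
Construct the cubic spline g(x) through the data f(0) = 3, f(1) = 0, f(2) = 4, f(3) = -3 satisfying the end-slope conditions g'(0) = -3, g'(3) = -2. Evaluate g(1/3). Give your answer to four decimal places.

1.6247

Let M_i = g''(x_i). Step sizes h_i = 1, 1, 1; slopes of the chords Δ_i = (y_(i+1) - y_i)/h_i = -3, 4, -7.
  1·M_0 + 4·M_1 + 1·M_2 = 6(Δ_1 - Δ_0) = 42
  1·M_1 + 4·M_2 + 1·M_3 = 6(Δ_2 - Δ_1) = -66
Clamped end conditions give two more equations: 2h_0·M_0 + h_0·M_1 = 6(Δ_0 - g'(0)) = 0 and h_2·M_2 + 2h_2·M_3 = 6(g'(3) - Δ_2) = 30.
Hence M_0 = -152/15, M_1 = 304/15, M_2 = -434/15, M_3 = 442/15.
On [0, 1], g(x) = 3 - 3·x - 76/15·x² + 76/15·x³.
With x = 1/3: g(1/3) = 658/405.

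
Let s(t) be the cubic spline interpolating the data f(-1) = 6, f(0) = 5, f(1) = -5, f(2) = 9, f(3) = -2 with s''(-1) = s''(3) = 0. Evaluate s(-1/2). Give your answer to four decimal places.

Put M_i = s'' at the i-th knot. Here h = (1, 1, 1, 1) and Δ = (-1, -10, 14, -11), so the interior equations h_(i-1)·M_(i-1) + 2(h_(i-1)+h_i)·M_i + h_i·M_(i+1) = 6(Δ_i − Δ_(i-1)) read
  1·M_0 + 4·M_1 + 1·M_2 = 6(Δ_1 - Δ_0) = -54
  1·M_1 + 4·M_2 + 1·M_3 = 6(Δ_2 - Δ_1) = 144
  1·M_2 + 4·M_3 + 1·M_4 = 6(Δ_3 - Δ_2) = -150
Natural end conditions: M_0 = M_4 = 0.
Solving: M_0 = 0, M_1 = -192/7, M_2 = 390/7, M_3 = -360/7, M_4 = 0.
On [-1, 0], s(t) = 6 + 25/7·(t + 1) + 0·(t + 1)² - 32/7·(t + 1)³.
With (t + 1) = 1/2: s(-1/2) = 101/14.

7.2143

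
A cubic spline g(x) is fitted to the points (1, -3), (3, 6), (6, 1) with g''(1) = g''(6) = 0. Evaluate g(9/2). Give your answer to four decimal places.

5.5813

Let σ_i = g''(x_i). Step sizes h_i = 2, 3; slopes of the chords Δ_i = (y_(i+1) - y_i)/h_i = 9/2, -5/3.
  2·σ_0 + 10·σ_1 + 3·σ_2 = 6(Δ_1 - Δ_0) = -37
Natural end conditions: σ_0 = σ_2 = 0.
Solving the tridiagonal system: σ_0 = 0, σ_1 = -37/10, σ_2 = 0.
On [3, 6], g(x) = 6 + 61/30·(x - 3) - 37/20·(x - 3)² + 37/180·(x - 3)³.
With (x - 3) = 3/2: g(9/2) = 893/160.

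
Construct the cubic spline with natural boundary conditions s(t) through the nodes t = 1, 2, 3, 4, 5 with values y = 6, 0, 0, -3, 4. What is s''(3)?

-12

Put M_i = s'' at the i-th knot. Here h = (1, 1, 1, 1) and Δ = (-6, 0, -3, 7), so the interior equations h_(i-1)·M_(i-1) + 2(h_(i-1)+h_i)·M_i + h_i·M_(i+1) = 6(Δ_i − Δ_(i-1)) read
  1·M_0 + 4·M_1 + 1·M_2 = 6(Δ_1 - Δ_0) = 36
  1·M_1 + 4·M_2 + 1·M_3 = 6(Δ_2 - Δ_1) = -18
  1·M_2 + 4·M_3 + 1·M_4 = 6(Δ_3 - Δ_2) = 60
Natural end conditions: M_0 = M_4 = 0.
Solving the tridiagonal system: M_0 = 0, M_1 = 12, M_2 = -12, M_3 = 18, M_4 = 0.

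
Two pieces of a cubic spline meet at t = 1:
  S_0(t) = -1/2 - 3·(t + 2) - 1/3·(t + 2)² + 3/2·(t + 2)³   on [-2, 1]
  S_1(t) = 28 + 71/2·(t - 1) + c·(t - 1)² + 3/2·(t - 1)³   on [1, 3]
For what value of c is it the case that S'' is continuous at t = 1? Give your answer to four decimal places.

13.1667

S_0''(t) = -2/3 + 9·(t + 2), so S_0''(1) = 79/3. On the right, S_1''(1) = 2c, so c = 79/6.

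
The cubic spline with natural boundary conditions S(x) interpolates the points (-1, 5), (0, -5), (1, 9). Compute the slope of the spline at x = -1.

With M_i denoting the second derivative at x_i, h_i = 1, 1, and Δ_i = (y_(i+1) − y_i)/h_i = -10, 14:
  1·M_0 + 4·M_1 + 1·M_2 = 6(Δ_1 - Δ_0) = 144
Natural end conditions: M_0 = M_2 = 0.
Hence M_0 = 0, M_1 = 36, M_2 = 0.
On [-1, 0], S'(x) = b_0 + 2c_0·(x + 1) + 3d_0·(x + 1)² with b_0 = Δ_0 - h_0(2M_0 + M_1)/6 = -16, c_0 = M_0/2 = 0, d_0 = (M_1 - M_0)/(6h_0) = 6. So S'(-1) = -16.

-16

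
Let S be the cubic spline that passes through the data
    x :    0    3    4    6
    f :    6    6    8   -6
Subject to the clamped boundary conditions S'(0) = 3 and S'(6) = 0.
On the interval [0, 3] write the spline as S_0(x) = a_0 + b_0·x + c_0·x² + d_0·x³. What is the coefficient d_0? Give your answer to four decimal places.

0.6429

Write M_i for S''(x_i). With h_i = 3, 1, 2 and divided differences Δ_i = 0, 2, -7, the continuity of S' gives the tridiagonal system
  3·M_0 + 8·M_1 + 1·M_2 = 6(Δ_1 - Δ_0) = 12
  1·M_1 + 6·M_2 + 2·M_3 = 6(Δ_2 - Δ_1) = -54
Clamped end conditions give two more equations: 2h_0·M_0 + h_0·M_1 = 6(Δ_0 - S'(0)) = -18 and h_2·M_2 + 2h_2·M_3 = 6(S'(6) - Δ_2) = 42.
Solving: M_0 = -41/7, M_1 = 40/7, M_2 = -113/7, M_3 = 130/7.
On [0, 3], with S_0(x) = a_0 + b_0·x + c_0·x² + d_0·x³: c_0 = M_0/2 = -41/14, d_0 = (M_1 - M_0)/(6h_0) = 9/14, b_0 = Δ_0 - h_0(2M_0 + M_1)/6 = 3.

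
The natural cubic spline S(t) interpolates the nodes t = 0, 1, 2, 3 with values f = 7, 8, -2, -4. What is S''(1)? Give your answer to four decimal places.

Write M_i for S''(x_i). With h_i = 1, 1, 1 and divided differences Δ_i = 1, -10, -2, the continuity of S' gives the tridiagonal system
  1·M_0 + 4·M_1 + 1·M_2 = 6(Δ_1 - Δ_0) = -66
  1·M_1 + 4·M_2 + 1·M_3 = 6(Δ_2 - Δ_1) = 48
Natural end conditions: M_0 = M_3 = 0.
Forward elimination and back-substitution give M_0 = 0, M_1 = -104/5, M_2 = 86/5, M_3 = 0.

-20.8000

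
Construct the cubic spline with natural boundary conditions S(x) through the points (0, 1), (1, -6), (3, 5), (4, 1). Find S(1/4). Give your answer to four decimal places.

Write m_i for S''(x_i). With h_i = 1, 2, 1 and divided differences Δ_i = -7, 11/2, -4, the continuity of S' gives the tridiagonal system
  1·m_0 + 6·m_1 + 2·m_2 = 6(Δ_1 - Δ_0) = 75
  2·m_1 + 6·m_2 + 1·m_3 = 6(Δ_2 - Δ_1) = -57
Natural end conditions: m_0 = m_3 = 0.
Solving: m_0 = 0, m_1 = 141/8, m_2 = -123/8, m_3 = 0.
On [0, 1], S(x) = 1 - 159/16·x + 0·x² + 47/16·x³.
With x = 1/4: S(1/4) = -1473/1024.

-1.4385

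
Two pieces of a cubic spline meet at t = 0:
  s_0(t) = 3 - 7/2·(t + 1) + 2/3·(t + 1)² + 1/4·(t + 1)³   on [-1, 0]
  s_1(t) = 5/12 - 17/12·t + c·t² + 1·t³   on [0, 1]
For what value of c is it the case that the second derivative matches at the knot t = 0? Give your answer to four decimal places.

s_0''(t) = 4/3 + 3/2·(t + 1), so s_0''(0) = 17/6. On the right, s_1''(0) = 2c, so c = 17/12.

1.4167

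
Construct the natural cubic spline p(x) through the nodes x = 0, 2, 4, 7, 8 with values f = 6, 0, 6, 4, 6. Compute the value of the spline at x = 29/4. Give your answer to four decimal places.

4.3000

Put M_i = p'' at the i-th knot. Here h = (2, 2, 3, 1) and Δ = (-3, 3, -2/3, 2), so the interior equations h_(i-1)·M_(i-1) + 2(h_(i-1)+h_i)·M_i + h_i·M_(i+1) = 6(Δ_i − Δ_(i-1)) read
  2·M_0 + 8·M_1 + 2·M_2 = 6(Δ_1 - Δ_0) = 36
  2·M_1 + 10·M_2 + 3·M_3 = 6(Δ_2 - Δ_1) = -22
  3·M_2 + 8·M_3 + 1·M_4 = 6(Δ_3 - Δ_2) = 16
Natural end conditions: M_0 = M_4 = 0.
Hence M_0 = 0, M_1 = 751/134, M_2 = -296/67, M_3 = 245/67, M_4 = 0.
On [7, 8], p(x) = 4 + 157/201·(x - 7) + 245/134·(x - 7)² - 245/402·(x - 7)³.
With (x - 7) = 1/4: p(29/4) = 36877/8576.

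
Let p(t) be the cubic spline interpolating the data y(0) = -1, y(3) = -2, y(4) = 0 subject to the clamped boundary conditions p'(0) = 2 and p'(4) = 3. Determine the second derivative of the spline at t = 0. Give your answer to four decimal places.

-3.8333

With M_i denoting the second derivative at x_i, h_i = 3, 1, and Δ_i = (y_(i+1) − y_i)/h_i = -1/3, 2:
  3·M_0 + 8·M_1 + 1·M_2 = 6(Δ_1 - Δ_0) = 14
Clamped end conditions give two more equations: 2h_0·M_0 + h_0·M_1 = 6(Δ_0 - p'(0)) = -14 and h_1·M_1 + 2h_1·M_2 = 6(p'(4) - Δ_1) = 6.
Hence M_0 = -23/6, M_1 = 3, M_2 = 3/2.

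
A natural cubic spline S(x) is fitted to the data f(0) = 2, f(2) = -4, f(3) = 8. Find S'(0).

-8

Put σ_i = S'' at the i-th knot. Here h = (2, 1) and Δ = (-3, 12), so the interior equations h_(i-1)·σ_(i-1) + 2(h_(i-1)+h_i)·σ_i + h_i·σ_(i+1) = 6(Δ_i − Δ_(i-1)) read
  2·σ_0 + 6·σ_1 + 1·σ_2 = 6(Δ_1 - Δ_0) = 90
Natural end conditions: σ_0 = σ_2 = 0.
Hence σ_0 = 0, σ_1 = 15, σ_2 = 0.
On [0, 2], S'(x) = b_0 + 2c_0·x + 3d_0·x² with b_0 = Δ_0 - h_0(2σ_0 + σ_1)/6 = -8, c_0 = σ_0/2 = 0, d_0 = (σ_1 - σ_0)/(6h_0) = 5/4. So S'(0) = -8.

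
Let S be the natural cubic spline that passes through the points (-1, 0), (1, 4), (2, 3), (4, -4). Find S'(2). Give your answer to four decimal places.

Put σ_i = S'' at the i-th knot. Here h = (2, 1, 2) and Δ = (2, -1, -7/2), so the interior equations h_(i-1)·σ_(i-1) + 2(h_(i-1)+h_i)·σ_i + h_i·σ_(i+1) = 6(Δ_i − Δ_(i-1)) read
  2·σ_0 + 6·σ_1 + 1·σ_2 = 6(Δ_1 - Δ_0) = -18
  1·σ_1 + 6·σ_2 + 2·σ_3 = 6(Δ_2 - Δ_1) = -15
Natural end conditions: σ_0 = σ_3 = 0.
Solving: σ_0 = 0, σ_1 = -93/35, σ_2 = -72/35, σ_3 = 0.
On [2, 4], S'(t) = b_2 + 2c_2·(t - 2) + 3d_2·(t - 2)² with b_2 = Δ_2 - h_2(2σ_2 + σ_3)/6 = -149/70, c_2 = σ_2/2 = -36/35, d_2 = (σ_3 - σ_2)/(6h_2) = 6/35. So S'(2) = -149/70.

-2.1286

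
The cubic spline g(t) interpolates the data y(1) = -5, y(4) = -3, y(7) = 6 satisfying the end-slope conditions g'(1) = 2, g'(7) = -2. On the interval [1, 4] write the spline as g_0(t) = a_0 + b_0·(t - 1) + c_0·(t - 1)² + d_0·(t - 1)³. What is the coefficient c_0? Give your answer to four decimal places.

-1.5833

Write σ_i for g''(x_i). With h_i = 3, 3 and divided differences Δ_i = 2/3, 3, the continuity of g' gives the tridiagonal system
  3·σ_0 + 12·σ_1 + 3·σ_2 = 6(Δ_1 - Δ_0) = 14
Clamped end conditions give two more equations: 2h_0·σ_0 + h_0·σ_1 = 6(Δ_0 - g'(1)) = -8 and h_1·σ_1 + 2h_1·σ_2 = 6(g'(7) - Δ_1) = -30.
Forward elimination and back-substitution give σ_0 = -19/6, σ_1 = 11/3, σ_2 = -41/6.
On [1, 4], with g_0(t) = a_0 + b_0·(t - 1) + c_0·(t - 1)² + d_0·(t - 1)³: c_0 = σ_0/2 = -19/12, d_0 = (σ_1 - σ_0)/(6h_0) = 41/108, b_0 = Δ_0 - h_0(2σ_0 + σ_1)/6 = 2.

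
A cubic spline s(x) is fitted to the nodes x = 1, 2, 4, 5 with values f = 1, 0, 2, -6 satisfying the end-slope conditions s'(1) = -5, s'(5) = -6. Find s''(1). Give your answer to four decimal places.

9.7143

Write M_i for s''(x_i). With h_i = 1, 2, 1 and divided differences Δ_i = -1, 1, -8, the continuity of s' gives the tridiagonal system
  1·M_0 + 6·M_1 + 2·M_2 = 6(Δ_1 - Δ_0) = 12
  2·M_1 + 6·M_2 + 1·M_3 = 6(Δ_2 - Δ_1) = -54
Clamped end conditions give two more equations: 2h_0·M_0 + h_0·M_1 = 6(Δ_0 - s'(1)) = 24 and h_2·M_2 + 2h_2·M_3 = 6(s'(5) - Δ_2) = 12.
Forward elimination and back-substitution give M_0 = 68/7, M_1 = 32/7, M_2 = -88/7, M_3 = 86/7.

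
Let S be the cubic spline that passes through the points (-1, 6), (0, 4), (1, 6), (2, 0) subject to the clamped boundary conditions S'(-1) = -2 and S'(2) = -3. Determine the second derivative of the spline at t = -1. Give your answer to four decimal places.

Let M_i = S''(x_i). Step sizes h_i = 1, 1, 1; slopes of the chords Δ_i = (y_(i+1) - y_i)/h_i = -2, 2, -6.
  1·M_0 + 4·M_1 + 1·M_2 = 6(Δ_1 - Δ_0) = 24
  1·M_1 + 4·M_2 + 1·M_3 = 6(Δ_2 - Δ_1) = -48
Clamped end conditions give two more equations: 2h_0·M_0 + h_0·M_1 = 6(Δ_0 - S'(-1)) = 0 and h_2·M_2 + 2h_2·M_3 = 6(S'(2) - Δ_2) = 18.
Solving: M_0 = -94/15, M_1 = 188/15, M_2 = -298/15, M_3 = 284/15.

-6.2667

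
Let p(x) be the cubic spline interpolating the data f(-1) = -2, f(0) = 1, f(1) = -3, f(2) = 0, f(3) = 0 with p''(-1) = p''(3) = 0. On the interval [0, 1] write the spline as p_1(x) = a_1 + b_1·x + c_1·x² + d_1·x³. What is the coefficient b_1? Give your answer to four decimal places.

-1.8571

With M_i denoting the second derivative at x_i, h_i = 1, 1, 1, 1, and Δ_i = (y_(i+1) − y_i)/h_i = 3, -4, 3, 0:
  1·M_0 + 4·M_1 + 1·M_2 = 6(Δ_1 - Δ_0) = -42
  1·M_1 + 4·M_2 + 1·M_3 = 6(Δ_2 - Δ_1) = 42
  1·M_2 + 4·M_3 + 1·M_4 = 6(Δ_3 - Δ_2) = -18
Natural end conditions: M_0 = M_4 = 0.
Solving: M_0 = 0, M_1 = -102/7, M_2 = 114/7, M_3 = -60/7, M_4 = 0.
On [0, 1], with p_1(x) = a_1 + b_1·x + c_1·x² + d_1·x³: c_1 = M_1/2 = -51/7, d_1 = (M_2 - M_1)/(6h_1) = 36/7, b_1 = Δ_1 - h_1(2M_1 + M_2)/6 = -13/7.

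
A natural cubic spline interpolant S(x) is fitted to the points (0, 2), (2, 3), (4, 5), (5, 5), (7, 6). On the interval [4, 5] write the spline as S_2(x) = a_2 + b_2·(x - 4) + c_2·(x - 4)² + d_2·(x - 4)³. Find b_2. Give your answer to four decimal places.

0.3320

With M_i denoting the second derivative at x_i, h_i = 2, 2, 1, 2, and Δ_i = (y_(i+1) − y_i)/h_i = 1/2, 1, 0, 1/2:
  2·M_0 + 8·M_1 + 2·M_2 = 6(Δ_1 - Δ_0) = 3
  2·M_1 + 6·M_2 + 1·M_3 = 6(Δ_2 - Δ_1) = -6
  1·M_2 + 6·M_3 + 2·M_4 = 6(Δ_3 - Δ_2) = 3
Natural end conditions: M_0 = M_4 = 0.
Solving the tridiagonal system: M_0 = 0, M_1 = 183/256, M_2 = -87/64, M_3 = 93/128, M_4 = 0.
On [4, 5], with S_2(x) = a_2 + b_2·(x - 4) + c_2·(x - 4)² + d_2·(x - 4)³: c_2 = M_2/2 = -87/128, d_2 = (M_3 - M_2)/(6h_2) = 89/256, b_2 = Δ_2 - h_2(2M_2 + M_3)/6 = 85/256.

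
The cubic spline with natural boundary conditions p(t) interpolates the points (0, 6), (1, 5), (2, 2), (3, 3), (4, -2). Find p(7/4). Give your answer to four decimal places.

2.4051

With M_i denoting the second derivative at x_i, h_i = 1, 1, 1, 1, and Δ_i = (y_(i+1) − y_i)/h_i = -1, -3, 1, -5:
  1·M_0 + 4·M_1 + 1·M_2 = 6(Δ_1 - Δ_0) = -12
  1·M_1 + 4·M_2 + 1·M_3 = 6(Δ_2 - Δ_1) = 24
  1·M_2 + 4·M_3 + 1·M_4 = 6(Δ_3 - Δ_2) = -36
Natural end conditions: M_0 = M_4 = 0.
Hence M_0 = 0, M_1 = -39/7, M_2 = 72/7, M_3 = -81/7, M_4 = 0.
On [1, 2], p(t) = 5 - 20/7·(t - 1) - 39/14·(t - 1)² + 37/14·(t - 1)³.
With (t - 1) = 3/4: p(7/4) = 2155/896.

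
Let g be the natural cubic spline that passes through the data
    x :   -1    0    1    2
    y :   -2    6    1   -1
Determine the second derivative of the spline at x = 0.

-22

With σ_i denoting the second derivative at x_i, h_i = 1, 1, 1, and Δ_i = (y_(i+1) − y_i)/h_i = 8, -5, -2:
  1·σ_0 + 4·σ_1 + 1·σ_2 = 6(Δ_1 - Δ_0) = -78
  1·σ_1 + 4·σ_2 + 1·σ_3 = 6(Δ_2 - Δ_1) = 18
Natural end conditions: σ_0 = σ_3 = 0.
Solving the tridiagonal system: σ_0 = 0, σ_1 = -22, σ_2 = 10, σ_3 = 0.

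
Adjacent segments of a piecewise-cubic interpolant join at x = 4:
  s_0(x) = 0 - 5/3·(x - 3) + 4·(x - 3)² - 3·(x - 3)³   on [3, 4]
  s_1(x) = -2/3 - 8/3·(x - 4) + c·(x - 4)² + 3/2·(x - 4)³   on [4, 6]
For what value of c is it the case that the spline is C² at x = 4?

s_0''(x) = 8 - 18·(x - 3), so s_0''(4) = -10. On the right, s_1''(4) = 2c, so c = -5.

-5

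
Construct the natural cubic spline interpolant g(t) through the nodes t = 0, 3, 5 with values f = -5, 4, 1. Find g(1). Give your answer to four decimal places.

-0.8000

Write σ_i for g''(x_i). With h_i = 3, 2 and divided differences Δ_i = 3, -3/2, the continuity of g' gives the tridiagonal system
  3·σ_0 + 10·σ_1 + 2·σ_2 = 6(Δ_1 - Δ_0) = -27
Natural end conditions: σ_0 = σ_2 = 0.
Solving: σ_0 = 0, σ_1 = -27/10, σ_2 = 0.
On [0, 3], g(t) = -5 + 87/20·t + 0·t² - 3/20·t³.
With t = 1: g(1) = -4/5.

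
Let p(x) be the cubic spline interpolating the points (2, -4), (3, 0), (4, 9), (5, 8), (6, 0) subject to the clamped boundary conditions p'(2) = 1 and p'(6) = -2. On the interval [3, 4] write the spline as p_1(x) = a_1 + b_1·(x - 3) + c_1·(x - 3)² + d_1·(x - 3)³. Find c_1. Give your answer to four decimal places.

5.0357

Let M_i = p''(x_i). Step sizes h_i = 1, 1, 1, 1; slopes of the chords Δ_i = (y_(i+1) - y_i)/h_i = 4, 9, -1, -8.
  1·M_0 + 4·M_1 + 1·M_2 = 6(Δ_1 - Δ_0) = 30
  1·M_1 + 4·M_2 + 1·M_3 = 6(Δ_2 - Δ_1) = -60
  1·M_2 + 4·M_3 + 1·M_4 = 6(Δ_3 - Δ_2) = -42
Clamped end conditions give two more equations: 2h_0·M_0 + h_0·M_1 = 6(Δ_0 - p'(2)) = 18 and h_3·M_3 + 2h_3·M_4 = 6(p'(6) - Δ_3) = 36.
Solving: M_0 = 111/28, M_1 = 141/14, M_2 = -57/4, M_3 = -183/14, M_4 = 687/28.
On [3, 4], with p_1(x) = a_1 + b_1·(x - 3) + c_1·(x - 3)² + d_1·(x - 3)³: c_1 = M_1/2 = 141/28, d_1 = (M_2 - M_1)/(6h_1) = -227/56, b_1 = Δ_1 - h_1(2M_1 + M_2)/6 = 449/56.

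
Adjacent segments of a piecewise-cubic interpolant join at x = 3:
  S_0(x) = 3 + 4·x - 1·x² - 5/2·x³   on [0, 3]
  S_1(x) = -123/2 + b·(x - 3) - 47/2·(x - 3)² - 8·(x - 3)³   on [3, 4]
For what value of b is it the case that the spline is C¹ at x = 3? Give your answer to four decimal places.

-69.5000

S_0'(x) = 4 - 2·x - 15/2·x², so S_0'(3) = -139/2. On the right, S_1'(3) = b, so b = -139/2.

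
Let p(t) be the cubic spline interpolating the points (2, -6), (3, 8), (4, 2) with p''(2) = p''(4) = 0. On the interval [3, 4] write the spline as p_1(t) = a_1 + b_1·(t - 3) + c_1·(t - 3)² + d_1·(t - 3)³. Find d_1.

5

With m_i denoting the second derivative at x_i, h_i = 1, 1, and Δ_i = (y_(i+1) − y_i)/h_i = 14, -6:
  1·m_0 + 4·m_1 + 1·m_2 = 6(Δ_1 - Δ_0) = -120
Natural end conditions: m_0 = m_2 = 0.
Solving the tridiagonal system: m_0 = 0, m_1 = -30, m_2 = 0.
On [3, 4], with p_1(t) = a_1 + b_1·(t - 3) + c_1·(t - 3)² + d_1·(t - 3)³: c_1 = m_1/2 = -15, d_1 = (m_2 - m_1)/(6h_1) = 5, b_1 = Δ_1 - h_1(2m_1 + m_2)/6 = 4.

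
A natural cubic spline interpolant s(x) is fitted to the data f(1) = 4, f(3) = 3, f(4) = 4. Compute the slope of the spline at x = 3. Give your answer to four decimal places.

0.5000

With M_i denoting the second derivative at x_i, h_i = 2, 1, and Δ_i = (y_(i+1) − y_i)/h_i = -1/2, 1:
  2·M_0 + 6·M_1 + 1·M_2 = 6(Δ_1 - Δ_0) = 9
Natural end conditions: M_0 = M_2 = 0.
Forward elimination and back-substitution give M_0 = 0, M_1 = 3/2, M_2 = 0.
On [3, 4], s'(x) = b_1 + 2c_1·(x - 3) + 3d_1·(x - 3)² with b_1 = Δ_1 - h_1(2M_1 + M_2)/6 = 1/2, c_1 = M_1/2 = 3/4, d_1 = (M_2 - M_1)/(6h_1) = -1/4. So s'(3) = 1/2.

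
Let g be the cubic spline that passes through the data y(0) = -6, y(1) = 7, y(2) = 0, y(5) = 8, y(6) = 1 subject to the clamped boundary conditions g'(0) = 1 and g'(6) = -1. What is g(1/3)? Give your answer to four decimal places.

-2.9555

Let m_i = g''(x_i). Step sizes h_i = 1, 1, 3, 1; slopes of the chords Δ_i = (y_(i+1) - y_i)/h_i = 13, -7, 8/3, -7.
  1·m_0 + 4·m_1 + 1·m_2 = 6(Δ_1 - Δ_0) = -120
  1·m_1 + 8·m_2 + 3·m_3 = 6(Δ_2 - Δ_1) = 58
  3·m_2 + 8·m_3 + 1·m_4 = 6(Δ_3 - Δ_2) = -58
Clamped end conditions give two more equations: 2h_0·m_0 + h_0·m_1 = 6(Δ_0 - g'(0)) = 72 and h_3·m_3 + 2h_3·m_4 = 6(g'(6) - Δ_3) = 36.
Solving: m_0 = 6977/114, m_1 = -2873/57, m_2 = 2327/114, m_3 = -1043/57, m_4 = 3095/114.
On [0, 1], g(x) = -6 + 1·x + 6977/228·x² - 4241/228·x³.
With x = 1/3: g(1/3) = -9097/3078.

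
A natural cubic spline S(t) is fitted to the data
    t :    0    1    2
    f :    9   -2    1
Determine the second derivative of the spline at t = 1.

Put m_i = S'' at the i-th knot. Here h = (1, 1) and Δ = (-11, 3), so the interior equations h_(i-1)·m_(i-1) + 2(h_(i-1)+h_i)·m_i + h_i·m_(i+1) = 6(Δ_i − Δ_(i-1)) read
  1·m_0 + 4·m_1 + 1·m_2 = 6(Δ_1 - Δ_0) = 84
Natural end conditions: m_0 = m_2 = 0.
Solving the tridiagonal system: m_0 = 0, m_1 = 21, m_2 = 0.

21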